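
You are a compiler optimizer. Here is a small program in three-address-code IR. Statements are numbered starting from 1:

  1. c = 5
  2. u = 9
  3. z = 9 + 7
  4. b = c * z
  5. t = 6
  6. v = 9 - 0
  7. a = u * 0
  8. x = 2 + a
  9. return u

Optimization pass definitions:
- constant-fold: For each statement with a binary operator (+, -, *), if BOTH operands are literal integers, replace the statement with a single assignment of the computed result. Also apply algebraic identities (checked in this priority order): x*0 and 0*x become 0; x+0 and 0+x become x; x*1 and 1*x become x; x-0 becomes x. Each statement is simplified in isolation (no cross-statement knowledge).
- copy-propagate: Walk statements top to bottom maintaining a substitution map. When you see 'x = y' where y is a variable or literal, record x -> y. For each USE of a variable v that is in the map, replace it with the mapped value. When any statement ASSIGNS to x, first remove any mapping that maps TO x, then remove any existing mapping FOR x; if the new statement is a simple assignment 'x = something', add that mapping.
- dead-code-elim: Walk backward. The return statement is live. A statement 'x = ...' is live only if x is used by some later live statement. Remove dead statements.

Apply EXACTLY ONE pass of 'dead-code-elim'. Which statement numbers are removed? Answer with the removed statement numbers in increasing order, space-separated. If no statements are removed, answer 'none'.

Answer: 1 3 4 5 6 7 8

Derivation:
Backward liveness scan:
Stmt 1 'c = 5': DEAD (c not in live set [])
Stmt 2 'u = 9': KEEP (u is live); live-in = []
Stmt 3 'z = 9 + 7': DEAD (z not in live set ['u'])
Stmt 4 'b = c * z': DEAD (b not in live set ['u'])
Stmt 5 't = 6': DEAD (t not in live set ['u'])
Stmt 6 'v = 9 - 0': DEAD (v not in live set ['u'])
Stmt 7 'a = u * 0': DEAD (a not in live set ['u'])
Stmt 8 'x = 2 + a': DEAD (x not in live set ['u'])
Stmt 9 'return u': KEEP (return); live-in = ['u']
Removed statement numbers: [1, 3, 4, 5, 6, 7, 8]
Surviving IR:
  u = 9
  return u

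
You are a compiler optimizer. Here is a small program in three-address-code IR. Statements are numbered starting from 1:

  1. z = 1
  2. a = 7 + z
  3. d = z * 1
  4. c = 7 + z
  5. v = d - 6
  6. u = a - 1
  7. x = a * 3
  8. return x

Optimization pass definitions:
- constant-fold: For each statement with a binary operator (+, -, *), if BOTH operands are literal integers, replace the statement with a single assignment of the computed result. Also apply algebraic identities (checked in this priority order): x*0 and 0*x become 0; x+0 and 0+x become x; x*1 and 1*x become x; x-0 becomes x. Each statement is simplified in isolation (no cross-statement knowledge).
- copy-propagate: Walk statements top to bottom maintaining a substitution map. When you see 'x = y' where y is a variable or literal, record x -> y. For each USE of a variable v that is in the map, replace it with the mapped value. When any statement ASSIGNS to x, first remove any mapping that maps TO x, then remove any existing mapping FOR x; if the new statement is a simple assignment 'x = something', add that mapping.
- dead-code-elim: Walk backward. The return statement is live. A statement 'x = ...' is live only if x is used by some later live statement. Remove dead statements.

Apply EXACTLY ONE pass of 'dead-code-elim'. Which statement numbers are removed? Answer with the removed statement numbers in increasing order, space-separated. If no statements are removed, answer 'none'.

Answer: 3 4 5 6

Derivation:
Backward liveness scan:
Stmt 1 'z = 1': KEEP (z is live); live-in = []
Stmt 2 'a = 7 + z': KEEP (a is live); live-in = ['z']
Stmt 3 'd = z * 1': DEAD (d not in live set ['a'])
Stmt 4 'c = 7 + z': DEAD (c not in live set ['a'])
Stmt 5 'v = d - 6': DEAD (v not in live set ['a'])
Stmt 6 'u = a - 1': DEAD (u not in live set ['a'])
Stmt 7 'x = a * 3': KEEP (x is live); live-in = ['a']
Stmt 8 'return x': KEEP (return); live-in = ['x']
Removed statement numbers: [3, 4, 5, 6]
Surviving IR:
  z = 1
  a = 7 + z
  x = a * 3
  return x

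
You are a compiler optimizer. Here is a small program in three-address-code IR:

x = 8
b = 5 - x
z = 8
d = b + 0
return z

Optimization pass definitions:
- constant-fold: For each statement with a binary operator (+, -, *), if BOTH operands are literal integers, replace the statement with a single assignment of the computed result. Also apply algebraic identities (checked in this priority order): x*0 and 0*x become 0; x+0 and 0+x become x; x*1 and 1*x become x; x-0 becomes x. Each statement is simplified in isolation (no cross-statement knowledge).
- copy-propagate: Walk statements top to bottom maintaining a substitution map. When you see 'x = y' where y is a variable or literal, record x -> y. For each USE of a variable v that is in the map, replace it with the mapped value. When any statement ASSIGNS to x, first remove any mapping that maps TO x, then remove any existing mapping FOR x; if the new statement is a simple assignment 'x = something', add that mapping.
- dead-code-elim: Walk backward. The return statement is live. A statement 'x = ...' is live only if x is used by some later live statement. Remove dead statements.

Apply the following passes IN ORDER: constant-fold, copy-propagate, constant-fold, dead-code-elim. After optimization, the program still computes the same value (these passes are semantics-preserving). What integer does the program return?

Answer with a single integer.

Answer: 8

Derivation:
Initial IR:
  x = 8
  b = 5 - x
  z = 8
  d = b + 0
  return z
After constant-fold (5 stmts):
  x = 8
  b = 5 - x
  z = 8
  d = b
  return z
After copy-propagate (5 stmts):
  x = 8
  b = 5 - 8
  z = 8
  d = b
  return 8
After constant-fold (5 stmts):
  x = 8
  b = -3
  z = 8
  d = b
  return 8
After dead-code-elim (1 stmts):
  return 8
Evaluate:
  x = 8  =>  x = 8
  b = 5 - x  =>  b = -3
  z = 8  =>  z = 8
  d = b + 0  =>  d = -3
  return z = 8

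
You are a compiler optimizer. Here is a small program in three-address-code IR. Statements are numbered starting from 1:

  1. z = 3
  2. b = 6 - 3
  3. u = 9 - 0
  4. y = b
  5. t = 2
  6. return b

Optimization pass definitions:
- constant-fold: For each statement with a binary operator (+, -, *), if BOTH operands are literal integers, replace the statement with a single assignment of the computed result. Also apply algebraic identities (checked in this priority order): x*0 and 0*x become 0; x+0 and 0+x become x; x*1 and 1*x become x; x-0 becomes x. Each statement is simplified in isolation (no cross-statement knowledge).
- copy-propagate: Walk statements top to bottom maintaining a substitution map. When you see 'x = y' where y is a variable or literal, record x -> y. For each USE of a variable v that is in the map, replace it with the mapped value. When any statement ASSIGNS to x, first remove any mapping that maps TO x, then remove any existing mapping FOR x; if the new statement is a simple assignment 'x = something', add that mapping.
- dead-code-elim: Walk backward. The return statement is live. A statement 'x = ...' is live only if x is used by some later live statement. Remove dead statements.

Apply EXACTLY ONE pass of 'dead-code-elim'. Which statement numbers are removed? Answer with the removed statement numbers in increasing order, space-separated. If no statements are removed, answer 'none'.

Backward liveness scan:
Stmt 1 'z = 3': DEAD (z not in live set [])
Stmt 2 'b = 6 - 3': KEEP (b is live); live-in = []
Stmt 3 'u = 9 - 0': DEAD (u not in live set ['b'])
Stmt 4 'y = b': DEAD (y not in live set ['b'])
Stmt 5 't = 2': DEAD (t not in live set ['b'])
Stmt 6 'return b': KEEP (return); live-in = ['b']
Removed statement numbers: [1, 3, 4, 5]
Surviving IR:
  b = 6 - 3
  return b

Answer: 1 3 4 5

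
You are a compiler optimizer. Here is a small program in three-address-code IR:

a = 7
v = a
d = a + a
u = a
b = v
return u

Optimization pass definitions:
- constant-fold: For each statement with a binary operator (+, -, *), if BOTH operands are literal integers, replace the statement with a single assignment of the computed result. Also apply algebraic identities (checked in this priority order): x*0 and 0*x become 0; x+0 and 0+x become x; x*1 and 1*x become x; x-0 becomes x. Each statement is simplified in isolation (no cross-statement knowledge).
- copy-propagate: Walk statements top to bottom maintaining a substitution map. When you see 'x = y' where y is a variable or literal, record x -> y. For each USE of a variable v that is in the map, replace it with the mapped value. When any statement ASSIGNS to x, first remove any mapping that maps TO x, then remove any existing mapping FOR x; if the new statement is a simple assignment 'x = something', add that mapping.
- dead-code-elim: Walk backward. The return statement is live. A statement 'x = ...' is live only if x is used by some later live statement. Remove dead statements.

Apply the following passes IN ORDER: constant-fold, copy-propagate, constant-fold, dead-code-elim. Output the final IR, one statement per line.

Answer: return 7

Derivation:
Initial IR:
  a = 7
  v = a
  d = a + a
  u = a
  b = v
  return u
After constant-fold (6 stmts):
  a = 7
  v = a
  d = a + a
  u = a
  b = v
  return u
After copy-propagate (6 stmts):
  a = 7
  v = 7
  d = 7 + 7
  u = 7
  b = 7
  return 7
After constant-fold (6 stmts):
  a = 7
  v = 7
  d = 14
  u = 7
  b = 7
  return 7
After dead-code-elim (1 stmts):
  return 7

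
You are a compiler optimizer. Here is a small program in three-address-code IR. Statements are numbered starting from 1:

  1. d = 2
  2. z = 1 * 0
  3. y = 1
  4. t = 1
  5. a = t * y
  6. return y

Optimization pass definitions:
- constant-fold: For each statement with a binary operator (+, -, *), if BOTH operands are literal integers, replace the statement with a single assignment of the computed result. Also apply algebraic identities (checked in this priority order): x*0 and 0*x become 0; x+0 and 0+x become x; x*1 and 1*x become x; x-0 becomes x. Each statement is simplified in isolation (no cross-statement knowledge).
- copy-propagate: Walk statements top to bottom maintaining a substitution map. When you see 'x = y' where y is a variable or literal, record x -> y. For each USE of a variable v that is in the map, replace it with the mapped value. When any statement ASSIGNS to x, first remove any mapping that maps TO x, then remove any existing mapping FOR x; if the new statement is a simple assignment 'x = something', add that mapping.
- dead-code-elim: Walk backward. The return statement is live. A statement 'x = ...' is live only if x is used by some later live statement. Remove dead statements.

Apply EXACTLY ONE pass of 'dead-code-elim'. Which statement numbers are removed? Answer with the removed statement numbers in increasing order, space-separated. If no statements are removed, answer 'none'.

Backward liveness scan:
Stmt 1 'd = 2': DEAD (d not in live set [])
Stmt 2 'z = 1 * 0': DEAD (z not in live set [])
Stmt 3 'y = 1': KEEP (y is live); live-in = []
Stmt 4 't = 1': DEAD (t not in live set ['y'])
Stmt 5 'a = t * y': DEAD (a not in live set ['y'])
Stmt 6 'return y': KEEP (return); live-in = ['y']
Removed statement numbers: [1, 2, 4, 5]
Surviving IR:
  y = 1
  return y

Answer: 1 2 4 5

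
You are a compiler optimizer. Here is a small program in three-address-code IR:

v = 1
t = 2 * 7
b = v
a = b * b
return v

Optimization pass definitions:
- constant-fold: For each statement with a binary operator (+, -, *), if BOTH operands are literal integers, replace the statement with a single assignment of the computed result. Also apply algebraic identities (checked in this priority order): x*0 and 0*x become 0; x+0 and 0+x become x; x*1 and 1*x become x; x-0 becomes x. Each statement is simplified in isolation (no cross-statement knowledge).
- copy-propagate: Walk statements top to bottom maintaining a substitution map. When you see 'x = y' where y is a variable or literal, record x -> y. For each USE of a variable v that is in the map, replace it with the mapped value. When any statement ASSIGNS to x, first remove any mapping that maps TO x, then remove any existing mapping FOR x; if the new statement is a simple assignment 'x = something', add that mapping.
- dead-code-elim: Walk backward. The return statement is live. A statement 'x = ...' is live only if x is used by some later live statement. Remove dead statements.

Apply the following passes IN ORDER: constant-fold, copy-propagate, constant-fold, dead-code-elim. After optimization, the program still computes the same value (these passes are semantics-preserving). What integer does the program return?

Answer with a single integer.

Initial IR:
  v = 1
  t = 2 * 7
  b = v
  a = b * b
  return v
After constant-fold (5 stmts):
  v = 1
  t = 14
  b = v
  a = b * b
  return v
After copy-propagate (5 stmts):
  v = 1
  t = 14
  b = 1
  a = 1 * 1
  return 1
After constant-fold (5 stmts):
  v = 1
  t = 14
  b = 1
  a = 1
  return 1
After dead-code-elim (1 stmts):
  return 1
Evaluate:
  v = 1  =>  v = 1
  t = 2 * 7  =>  t = 14
  b = v  =>  b = 1
  a = b * b  =>  a = 1
  return v = 1

Answer: 1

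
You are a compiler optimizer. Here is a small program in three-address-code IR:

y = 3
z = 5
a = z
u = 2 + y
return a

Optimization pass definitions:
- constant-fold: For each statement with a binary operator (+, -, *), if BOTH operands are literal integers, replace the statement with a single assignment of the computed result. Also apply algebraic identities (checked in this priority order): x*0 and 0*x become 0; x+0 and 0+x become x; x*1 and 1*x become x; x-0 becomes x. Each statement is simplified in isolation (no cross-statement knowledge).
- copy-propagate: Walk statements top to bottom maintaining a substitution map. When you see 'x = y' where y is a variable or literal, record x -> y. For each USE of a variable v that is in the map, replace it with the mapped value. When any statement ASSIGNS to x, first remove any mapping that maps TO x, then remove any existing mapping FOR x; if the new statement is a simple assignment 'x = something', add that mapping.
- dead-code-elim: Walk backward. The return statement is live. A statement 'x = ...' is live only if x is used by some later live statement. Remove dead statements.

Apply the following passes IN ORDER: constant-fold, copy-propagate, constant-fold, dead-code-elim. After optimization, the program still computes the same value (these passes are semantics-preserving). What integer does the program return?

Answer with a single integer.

Answer: 5

Derivation:
Initial IR:
  y = 3
  z = 5
  a = z
  u = 2 + y
  return a
After constant-fold (5 stmts):
  y = 3
  z = 5
  a = z
  u = 2 + y
  return a
After copy-propagate (5 stmts):
  y = 3
  z = 5
  a = 5
  u = 2 + 3
  return 5
After constant-fold (5 stmts):
  y = 3
  z = 5
  a = 5
  u = 5
  return 5
After dead-code-elim (1 stmts):
  return 5
Evaluate:
  y = 3  =>  y = 3
  z = 5  =>  z = 5
  a = z  =>  a = 5
  u = 2 + y  =>  u = 5
  return a = 5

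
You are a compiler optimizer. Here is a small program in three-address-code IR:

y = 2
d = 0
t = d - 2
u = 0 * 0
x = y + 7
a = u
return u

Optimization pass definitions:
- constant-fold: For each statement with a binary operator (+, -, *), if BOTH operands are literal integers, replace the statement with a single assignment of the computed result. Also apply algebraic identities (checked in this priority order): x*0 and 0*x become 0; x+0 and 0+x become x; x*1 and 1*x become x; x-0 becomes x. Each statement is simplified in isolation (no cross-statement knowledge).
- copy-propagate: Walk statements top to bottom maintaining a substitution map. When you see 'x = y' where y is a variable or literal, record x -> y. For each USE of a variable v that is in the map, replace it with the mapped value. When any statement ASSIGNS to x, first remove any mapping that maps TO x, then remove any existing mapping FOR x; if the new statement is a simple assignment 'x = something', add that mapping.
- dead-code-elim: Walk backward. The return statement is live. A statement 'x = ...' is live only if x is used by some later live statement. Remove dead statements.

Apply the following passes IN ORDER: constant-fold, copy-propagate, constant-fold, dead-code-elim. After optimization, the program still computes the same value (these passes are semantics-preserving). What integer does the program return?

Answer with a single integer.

Initial IR:
  y = 2
  d = 0
  t = d - 2
  u = 0 * 0
  x = y + 7
  a = u
  return u
After constant-fold (7 stmts):
  y = 2
  d = 0
  t = d - 2
  u = 0
  x = y + 7
  a = u
  return u
After copy-propagate (7 stmts):
  y = 2
  d = 0
  t = 0 - 2
  u = 0
  x = 2 + 7
  a = 0
  return 0
After constant-fold (7 stmts):
  y = 2
  d = 0
  t = -2
  u = 0
  x = 9
  a = 0
  return 0
After dead-code-elim (1 stmts):
  return 0
Evaluate:
  y = 2  =>  y = 2
  d = 0  =>  d = 0
  t = d - 2  =>  t = -2
  u = 0 * 0  =>  u = 0
  x = y + 7  =>  x = 9
  a = u  =>  a = 0
  return u = 0

Answer: 0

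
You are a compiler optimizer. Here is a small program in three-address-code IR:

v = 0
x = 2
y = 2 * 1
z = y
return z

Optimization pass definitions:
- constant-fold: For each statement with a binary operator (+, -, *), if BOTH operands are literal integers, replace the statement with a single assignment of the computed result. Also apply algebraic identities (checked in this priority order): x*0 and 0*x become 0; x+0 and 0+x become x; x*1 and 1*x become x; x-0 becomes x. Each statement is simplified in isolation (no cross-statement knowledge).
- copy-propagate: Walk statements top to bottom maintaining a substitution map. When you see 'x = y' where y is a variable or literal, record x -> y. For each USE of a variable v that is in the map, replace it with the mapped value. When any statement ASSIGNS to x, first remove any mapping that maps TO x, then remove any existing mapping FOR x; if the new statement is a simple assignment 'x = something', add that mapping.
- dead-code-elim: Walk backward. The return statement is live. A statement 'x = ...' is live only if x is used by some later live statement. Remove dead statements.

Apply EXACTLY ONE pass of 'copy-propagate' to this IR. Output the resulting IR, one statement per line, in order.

Applying copy-propagate statement-by-statement:
  [1] v = 0  (unchanged)
  [2] x = 2  (unchanged)
  [3] y = 2 * 1  (unchanged)
  [4] z = y  (unchanged)
  [5] return z  -> return y
Result (5 stmts):
  v = 0
  x = 2
  y = 2 * 1
  z = y
  return y

Answer: v = 0
x = 2
y = 2 * 1
z = y
return y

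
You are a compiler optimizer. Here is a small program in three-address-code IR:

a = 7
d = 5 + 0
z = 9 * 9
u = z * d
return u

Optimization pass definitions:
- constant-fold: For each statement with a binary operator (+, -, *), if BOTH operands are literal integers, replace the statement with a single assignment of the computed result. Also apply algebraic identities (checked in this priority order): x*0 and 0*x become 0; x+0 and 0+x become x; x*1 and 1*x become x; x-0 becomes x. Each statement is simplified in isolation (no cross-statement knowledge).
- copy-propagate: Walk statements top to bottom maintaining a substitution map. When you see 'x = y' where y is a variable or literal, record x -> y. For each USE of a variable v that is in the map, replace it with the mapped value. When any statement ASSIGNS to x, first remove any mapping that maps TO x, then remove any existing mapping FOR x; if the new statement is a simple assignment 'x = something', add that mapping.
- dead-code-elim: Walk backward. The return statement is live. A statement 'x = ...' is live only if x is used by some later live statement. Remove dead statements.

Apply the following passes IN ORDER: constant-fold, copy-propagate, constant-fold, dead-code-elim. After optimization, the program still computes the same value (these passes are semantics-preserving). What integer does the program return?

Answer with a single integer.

Initial IR:
  a = 7
  d = 5 + 0
  z = 9 * 9
  u = z * d
  return u
After constant-fold (5 stmts):
  a = 7
  d = 5
  z = 81
  u = z * d
  return u
After copy-propagate (5 stmts):
  a = 7
  d = 5
  z = 81
  u = 81 * 5
  return u
After constant-fold (5 stmts):
  a = 7
  d = 5
  z = 81
  u = 405
  return u
After dead-code-elim (2 stmts):
  u = 405
  return u
Evaluate:
  a = 7  =>  a = 7
  d = 5 + 0  =>  d = 5
  z = 9 * 9  =>  z = 81
  u = z * d  =>  u = 405
  return u = 405

Answer: 405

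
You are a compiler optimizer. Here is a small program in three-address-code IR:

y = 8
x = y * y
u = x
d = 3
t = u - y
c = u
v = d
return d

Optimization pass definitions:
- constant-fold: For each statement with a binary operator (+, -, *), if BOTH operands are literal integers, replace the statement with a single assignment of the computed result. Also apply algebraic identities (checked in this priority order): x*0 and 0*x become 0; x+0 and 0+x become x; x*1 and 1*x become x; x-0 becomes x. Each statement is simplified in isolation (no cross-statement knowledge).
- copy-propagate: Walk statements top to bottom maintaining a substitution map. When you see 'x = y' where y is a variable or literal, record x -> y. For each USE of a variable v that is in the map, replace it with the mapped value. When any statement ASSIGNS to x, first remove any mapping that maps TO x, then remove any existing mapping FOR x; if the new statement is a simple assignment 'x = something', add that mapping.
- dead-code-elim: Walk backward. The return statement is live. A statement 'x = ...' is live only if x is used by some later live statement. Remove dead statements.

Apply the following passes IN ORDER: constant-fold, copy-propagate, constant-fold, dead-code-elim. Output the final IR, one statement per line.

Initial IR:
  y = 8
  x = y * y
  u = x
  d = 3
  t = u - y
  c = u
  v = d
  return d
After constant-fold (8 stmts):
  y = 8
  x = y * y
  u = x
  d = 3
  t = u - y
  c = u
  v = d
  return d
After copy-propagate (8 stmts):
  y = 8
  x = 8 * 8
  u = x
  d = 3
  t = x - 8
  c = x
  v = 3
  return 3
After constant-fold (8 stmts):
  y = 8
  x = 64
  u = x
  d = 3
  t = x - 8
  c = x
  v = 3
  return 3
After dead-code-elim (1 stmts):
  return 3

Answer: return 3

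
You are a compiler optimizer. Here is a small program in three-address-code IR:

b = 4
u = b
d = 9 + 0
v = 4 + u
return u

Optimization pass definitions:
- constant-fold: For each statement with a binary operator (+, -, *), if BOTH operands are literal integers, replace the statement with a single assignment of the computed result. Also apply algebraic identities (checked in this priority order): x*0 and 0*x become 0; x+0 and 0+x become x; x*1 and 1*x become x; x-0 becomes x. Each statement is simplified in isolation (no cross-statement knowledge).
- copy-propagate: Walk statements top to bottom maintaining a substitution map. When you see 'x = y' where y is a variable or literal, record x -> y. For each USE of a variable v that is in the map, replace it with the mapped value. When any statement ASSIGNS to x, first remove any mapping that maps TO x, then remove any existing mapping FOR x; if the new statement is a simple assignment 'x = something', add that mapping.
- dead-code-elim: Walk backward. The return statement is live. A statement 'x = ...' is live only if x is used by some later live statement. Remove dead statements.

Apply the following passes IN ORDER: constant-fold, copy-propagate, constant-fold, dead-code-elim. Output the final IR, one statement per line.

Initial IR:
  b = 4
  u = b
  d = 9 + 0
  v = 4 + u
  return u
After constant-fold (5 stmts):
  b = 4
  u = b
  d = 9
  v = 4 + u
  return u
After copy-propagate (5 stmts):
  b = 4
  u = 4
  d = 9
  v = 4 + 4
  return 4
After constant-fold (5 stmts):
  b = 4
  u = 4
  d = 9
  v = 8
  return 4
After dead-code-elim (1 stmts):
  return 4

Answer: return 4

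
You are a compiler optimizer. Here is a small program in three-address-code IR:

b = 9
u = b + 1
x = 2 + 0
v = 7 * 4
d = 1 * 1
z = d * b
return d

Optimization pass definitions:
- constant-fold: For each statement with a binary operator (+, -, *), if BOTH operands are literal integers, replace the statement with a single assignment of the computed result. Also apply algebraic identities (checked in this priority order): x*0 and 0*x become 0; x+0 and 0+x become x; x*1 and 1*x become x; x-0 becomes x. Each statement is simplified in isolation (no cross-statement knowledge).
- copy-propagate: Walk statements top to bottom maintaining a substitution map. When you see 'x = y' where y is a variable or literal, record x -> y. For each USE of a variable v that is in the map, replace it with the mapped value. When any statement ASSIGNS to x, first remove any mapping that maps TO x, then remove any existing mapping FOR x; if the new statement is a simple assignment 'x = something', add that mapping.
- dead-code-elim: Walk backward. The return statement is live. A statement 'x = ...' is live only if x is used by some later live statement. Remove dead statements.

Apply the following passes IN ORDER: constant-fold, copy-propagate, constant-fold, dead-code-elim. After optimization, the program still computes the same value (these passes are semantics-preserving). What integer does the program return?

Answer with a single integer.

Initial IR:
  b = 9
  u = b + 1
  x = 2 + 0
  v = 7 * 4
  d = 1 * 1
  z = d * b
  return d
After constant-fold (7 stmts):
  b = 9
  u = b + 1
  x = 2
  v = 28
  d = 1
  z = d * b
  return d
After copy-propagate (7 stmts):
  b = 9
  u = 9 + 1
  x = 2
  v = 28
  d = 1
  z = 1 * 9
  return 1
After constant-fold (7 stmts):
  b = 9
  u = 10
  x = 2
  v = 28
  d = 1
  z = 9
  return 1
After dead-code-elim (1 stmts):
  return 1
Evaluate:
  b = 9  =>  b = 9
  u = b + 1  =>  u = 10
  x = 2 + 0  =>  x = 2
  v = 7 * 4  =>  v = 28
  d = 1 * 1  =>  d = 1
  z = d * b  =>  z = 9
  return d = 1

Answer: 1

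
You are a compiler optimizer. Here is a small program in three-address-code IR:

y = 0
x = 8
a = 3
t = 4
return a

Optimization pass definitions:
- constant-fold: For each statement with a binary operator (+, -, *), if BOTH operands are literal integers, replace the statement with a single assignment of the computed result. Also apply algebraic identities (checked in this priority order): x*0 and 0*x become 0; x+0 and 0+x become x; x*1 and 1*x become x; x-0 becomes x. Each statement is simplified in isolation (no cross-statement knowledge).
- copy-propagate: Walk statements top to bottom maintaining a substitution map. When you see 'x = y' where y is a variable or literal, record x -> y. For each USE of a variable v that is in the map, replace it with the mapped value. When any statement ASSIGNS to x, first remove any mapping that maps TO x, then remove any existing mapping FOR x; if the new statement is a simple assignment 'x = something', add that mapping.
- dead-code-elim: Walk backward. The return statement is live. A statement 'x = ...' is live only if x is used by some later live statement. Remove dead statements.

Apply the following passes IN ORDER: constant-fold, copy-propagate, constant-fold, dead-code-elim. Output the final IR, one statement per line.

Answer: return 3

Derivation:
Initial IR:
  y = 0
  x = 8
  a = 3
  t = 4
  return a
After constant-fold (5 stmts):
  y = 0
  x = 8
  a = 3
  t = 4
  return a
After copy-propagate (5 stmts):
  y = 0
  x = 8
  a = 3
  t = 4
  return 3
After constant-fold (5 stmts):
  y = 0
  x = 8
  a = 3
  t = 4
  return 3
After dead-code-elim (1 stmts):
  return 3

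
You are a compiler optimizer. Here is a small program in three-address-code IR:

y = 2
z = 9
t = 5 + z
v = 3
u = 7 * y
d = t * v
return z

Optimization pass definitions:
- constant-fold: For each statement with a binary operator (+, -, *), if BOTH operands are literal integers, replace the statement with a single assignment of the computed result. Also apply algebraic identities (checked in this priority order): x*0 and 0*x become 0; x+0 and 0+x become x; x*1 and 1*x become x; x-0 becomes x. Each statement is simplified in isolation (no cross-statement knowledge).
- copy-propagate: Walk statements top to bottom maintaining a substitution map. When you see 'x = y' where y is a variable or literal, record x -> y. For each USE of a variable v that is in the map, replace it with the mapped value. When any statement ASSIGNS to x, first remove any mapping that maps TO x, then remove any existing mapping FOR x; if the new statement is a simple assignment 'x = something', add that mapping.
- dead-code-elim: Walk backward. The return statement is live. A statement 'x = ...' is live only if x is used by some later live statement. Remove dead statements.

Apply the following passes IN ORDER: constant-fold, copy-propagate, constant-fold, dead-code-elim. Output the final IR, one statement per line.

Answer: return 9

Derivation:
Initial IR:
  y = 2
  z = 9
  t = 5 + z
  v = 3
  u = 7 * y
  d = t * v
  return z
After constant-fold (7 stmts):
  y = 2
  z = 9
  t = 5 + z
  v = 3
  u = 7 * y
  d = t * v
  return z
After copy-propagate (7 stmts):
  y = 2
  z = 9
  t = 5 + 9
  v = 3
  u = 7 * 2
  d = t * 3
  return 9
After constant-fold (7 stmts):
  y = 2
  z = 9
  t = 14
  v = 3
  u = 14
  d = t * 3
  return 9
After dead-code-elim (1 stmts):
  return 9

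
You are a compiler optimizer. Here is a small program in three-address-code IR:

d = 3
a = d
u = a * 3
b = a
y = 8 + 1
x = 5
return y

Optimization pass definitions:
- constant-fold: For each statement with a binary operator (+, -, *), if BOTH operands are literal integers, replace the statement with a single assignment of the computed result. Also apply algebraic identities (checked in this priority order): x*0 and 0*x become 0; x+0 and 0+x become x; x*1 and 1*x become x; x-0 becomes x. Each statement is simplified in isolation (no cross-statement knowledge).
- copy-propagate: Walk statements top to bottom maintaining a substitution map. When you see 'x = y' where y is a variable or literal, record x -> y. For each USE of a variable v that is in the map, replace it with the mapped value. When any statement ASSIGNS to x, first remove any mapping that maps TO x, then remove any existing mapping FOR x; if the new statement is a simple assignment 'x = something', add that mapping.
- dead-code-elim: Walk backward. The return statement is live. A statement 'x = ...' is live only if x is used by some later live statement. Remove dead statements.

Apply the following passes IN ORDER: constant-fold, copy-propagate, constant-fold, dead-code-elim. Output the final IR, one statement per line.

Initial IR:
  d = 3
  a = d
  u = a * 3
  b = a
  y = 8 + 1
  x = 5
  return y
After constant-fold (7 stmts):
  d = 3
  a = d
  u = a * 3
  b = a
  y = 9
  x = 5
  return y
After copy-propagate (7 stmts):
  d = 3
  a = 3
  u = 3 * 3
  b = 3
  y = 9
  x = 5
  return 9
After constant-fold (7 stmts):
  d = 3
  a = 3
  u = 9
  b = 3
  y = 9
  x = 5
  return 9
After dead-code-elim (1 stmts):
  return 9

Answer: return 9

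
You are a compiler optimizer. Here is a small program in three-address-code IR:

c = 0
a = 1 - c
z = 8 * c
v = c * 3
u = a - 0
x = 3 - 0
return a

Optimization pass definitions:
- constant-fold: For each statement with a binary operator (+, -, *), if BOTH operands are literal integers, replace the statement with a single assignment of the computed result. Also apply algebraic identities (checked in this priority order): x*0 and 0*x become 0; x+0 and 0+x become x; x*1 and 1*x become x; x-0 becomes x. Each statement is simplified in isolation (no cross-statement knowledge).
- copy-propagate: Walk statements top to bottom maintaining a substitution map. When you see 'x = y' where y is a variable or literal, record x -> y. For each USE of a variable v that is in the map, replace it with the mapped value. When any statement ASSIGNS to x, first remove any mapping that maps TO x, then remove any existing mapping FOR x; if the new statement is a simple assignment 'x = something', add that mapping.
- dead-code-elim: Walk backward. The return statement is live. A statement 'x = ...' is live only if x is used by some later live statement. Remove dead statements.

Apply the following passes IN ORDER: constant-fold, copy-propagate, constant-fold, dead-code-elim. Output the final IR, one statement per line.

Initial IR:
  c = 0
  a = 1 - c
  z = 8 * c
  v = c * 3
  u = a - 0
  x = 3 - 0
  return a
After constant-fold (7 stmts):
  c = 0
  a = 1 - c
  z = 8 * c
  v = c * 3
  u = a
  x = 3
  return a
After copy-propagate (7 stmts):
  c = 0
  a = 1 - 0
  z = 8 * 0
  v = 0 * 3
  u = a
  x = 3
  return a
After constant-fold (7 stmts):
  c = 0
  a = 1
  z = 0
  v = 0
  u = a
  x = 3
  return a
After dead-code-elim (2 stmts):
  a = 1
  return a

Answer: a = 1
return a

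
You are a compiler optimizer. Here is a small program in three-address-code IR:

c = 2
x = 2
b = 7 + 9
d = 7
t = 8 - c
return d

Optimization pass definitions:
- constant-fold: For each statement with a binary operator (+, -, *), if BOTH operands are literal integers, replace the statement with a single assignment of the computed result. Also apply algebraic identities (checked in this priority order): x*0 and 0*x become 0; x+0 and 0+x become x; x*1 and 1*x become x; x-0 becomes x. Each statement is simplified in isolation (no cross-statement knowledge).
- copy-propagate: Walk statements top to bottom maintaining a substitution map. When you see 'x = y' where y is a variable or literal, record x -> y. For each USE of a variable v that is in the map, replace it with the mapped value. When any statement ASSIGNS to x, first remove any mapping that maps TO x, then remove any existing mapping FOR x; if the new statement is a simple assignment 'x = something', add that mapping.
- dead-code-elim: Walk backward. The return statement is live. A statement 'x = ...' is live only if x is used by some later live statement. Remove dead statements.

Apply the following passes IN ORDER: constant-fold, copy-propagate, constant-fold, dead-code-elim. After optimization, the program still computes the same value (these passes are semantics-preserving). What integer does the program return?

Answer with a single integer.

Initial IR:
  c = 2
  x = 2
  b = 7 + 9
  d = 7
  t = 8 - c
  return d
After constant-fold (6 stmts):
  c = 2
  x = 2
  b = 16
  d = 7
  t = 8 - c
  return d
After copy-propagate (6 stmts):
  c = 2
  x = 2
  b = 16
  d = 7
  t = 8 - 2
  return 7
After constant-fold (6 stmts):
  c = 2
  x = 2
  b = 16
  d = 7
  t = 6
  return 7
After dead-code-elim (1 stmts):
  return 7
Evaluate:
  c = 2  =>  c = 2
  x = 2  =>  x = 2
  b = 7 + 9  =>  b = 16
  d = 7  =>  d = 7
  t = 8 - c  =>  t = 6
  return d = 7

Answer: 7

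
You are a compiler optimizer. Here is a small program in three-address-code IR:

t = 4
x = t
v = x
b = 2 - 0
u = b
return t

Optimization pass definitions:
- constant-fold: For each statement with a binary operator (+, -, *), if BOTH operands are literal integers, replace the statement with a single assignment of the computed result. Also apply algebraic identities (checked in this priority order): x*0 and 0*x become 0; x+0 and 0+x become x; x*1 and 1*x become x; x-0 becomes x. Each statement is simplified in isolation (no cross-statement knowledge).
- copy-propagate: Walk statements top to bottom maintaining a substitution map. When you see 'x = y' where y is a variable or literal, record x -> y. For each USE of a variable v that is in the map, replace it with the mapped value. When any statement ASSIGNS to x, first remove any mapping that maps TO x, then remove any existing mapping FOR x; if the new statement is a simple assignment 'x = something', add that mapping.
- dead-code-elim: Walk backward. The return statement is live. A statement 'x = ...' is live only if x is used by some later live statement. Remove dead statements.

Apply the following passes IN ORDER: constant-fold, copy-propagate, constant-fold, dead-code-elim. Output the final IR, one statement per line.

Initial IR:
  t = 4
  x = t
  v = x
  b = 2 - 0
  u = b
  return t
After constant-fold (6 stmts):
  t = 4
  x = t
  v = x
  b = 2
  u = b
  return t
After copy-propagate (6 stmts):
  t = 4
  x = 4
  v = 4
  b = 2
  u = 2
  return 4
After constant-fold (6 stmts):
  t = 4
  x = 4
  v = 4
  b = 2
  u = 2
  return 4
After dead-code-elim (1 stmts):
  return 4

Answer: return 4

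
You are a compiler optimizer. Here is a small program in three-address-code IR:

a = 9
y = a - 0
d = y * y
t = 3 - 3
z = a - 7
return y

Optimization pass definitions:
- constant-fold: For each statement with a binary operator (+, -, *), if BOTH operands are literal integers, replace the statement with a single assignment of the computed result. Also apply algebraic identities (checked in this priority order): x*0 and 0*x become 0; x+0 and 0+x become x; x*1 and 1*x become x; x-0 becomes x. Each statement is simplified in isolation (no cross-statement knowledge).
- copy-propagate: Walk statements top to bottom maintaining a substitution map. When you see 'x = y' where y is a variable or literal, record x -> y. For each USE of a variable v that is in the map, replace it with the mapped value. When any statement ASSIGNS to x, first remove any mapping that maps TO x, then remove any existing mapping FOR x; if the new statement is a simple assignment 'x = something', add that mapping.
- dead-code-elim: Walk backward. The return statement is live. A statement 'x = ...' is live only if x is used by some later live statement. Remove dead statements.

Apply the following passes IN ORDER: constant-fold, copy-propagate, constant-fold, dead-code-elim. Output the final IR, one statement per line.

Initial IR:
  a = 9
  y = a - 0
  d = y * y
  t = 3 - 3
  z = a - 7
  return y
After constant-fold (6 stmts):
  a = 9
  y = a
  d = y * y
  t = 0
  z = a - 7
  return y
After copy-propagate (6 stmts):
  a = 9
  y = 9
  d = 9 * 9
  t = 0
  z = 9 - 7
  return 9
After constant-fold (6 stmts):
  a = 9
  y = 9
  d = 81
  t = 0
  z = 2
  return 9
After dead-code-elim (1 stmts):
  return 9

Answer: return 9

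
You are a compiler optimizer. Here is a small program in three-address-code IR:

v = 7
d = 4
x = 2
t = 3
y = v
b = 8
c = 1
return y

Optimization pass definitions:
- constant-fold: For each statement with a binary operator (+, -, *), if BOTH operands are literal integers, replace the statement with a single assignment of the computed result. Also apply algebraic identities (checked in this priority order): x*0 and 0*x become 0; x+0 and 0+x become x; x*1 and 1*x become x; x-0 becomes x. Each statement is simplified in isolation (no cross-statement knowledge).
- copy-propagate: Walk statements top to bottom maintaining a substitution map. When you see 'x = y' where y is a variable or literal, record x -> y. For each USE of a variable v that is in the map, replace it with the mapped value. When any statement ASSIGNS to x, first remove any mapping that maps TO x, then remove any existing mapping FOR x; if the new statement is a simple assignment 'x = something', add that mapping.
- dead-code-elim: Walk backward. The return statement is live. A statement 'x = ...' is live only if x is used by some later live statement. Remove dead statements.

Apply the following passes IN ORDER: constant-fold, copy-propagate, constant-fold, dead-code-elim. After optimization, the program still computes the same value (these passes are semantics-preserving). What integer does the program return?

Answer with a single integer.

Initial IR:
  v = 7
  d = 4
  x = 2
  t = 3
  y = v
  b = 8
  c = 1
  return y
After constant-fold (8 stmts):
  v = 7
  d = 4
  x = 2
  t = 3
  y = v
  b = 8
  c = 1
  return y
After copy-propagate (8 stmts):
  v = 7
  d = 4
  x = 2
  t = 3
  y = 7
  b = 8
  c = 1
  return 7
After constant-fold (8 stmts):
  v = 7
  d = 4
  x = 2
  t = 3
  y = 7
  b = 8
  c = 1
  return 7
After dead-code-elim (1 stmts):
  return 7
Evaluate:
  v = 7  =>  v = 7
  d = 4  =>  d = 4
  x = 2  =>  x = 2
  t = 3  =>  t = 3
  y = v  =>  y = 7
  b = 8  =>  b = 8
  c = 1  =>  c = 1
  return y = 7

Answer: 7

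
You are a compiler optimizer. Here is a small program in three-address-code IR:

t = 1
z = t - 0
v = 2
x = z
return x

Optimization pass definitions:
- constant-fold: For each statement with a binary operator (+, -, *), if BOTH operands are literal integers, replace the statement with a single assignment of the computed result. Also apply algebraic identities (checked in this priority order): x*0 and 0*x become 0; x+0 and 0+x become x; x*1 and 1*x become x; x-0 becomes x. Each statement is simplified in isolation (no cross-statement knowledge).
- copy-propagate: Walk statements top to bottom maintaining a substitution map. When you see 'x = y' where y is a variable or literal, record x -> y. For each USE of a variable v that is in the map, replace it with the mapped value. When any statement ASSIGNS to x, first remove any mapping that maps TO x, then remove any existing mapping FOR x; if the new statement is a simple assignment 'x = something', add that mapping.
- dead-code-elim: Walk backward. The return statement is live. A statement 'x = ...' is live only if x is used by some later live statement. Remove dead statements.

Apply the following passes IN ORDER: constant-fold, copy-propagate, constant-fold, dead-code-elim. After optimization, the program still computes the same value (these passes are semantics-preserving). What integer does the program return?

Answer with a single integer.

Answer: 1

Derivation:
Initial IR:
  t = 1
  z = t - 0
  v = 2
  x = z
  return x
After constant-fold (5 stmts):
  t = 1
  z = t
  v = 2
  x = z
  return x
After copy-propagate (5 stmts):
  t = 1
  z = 1
  v = 2
  x = 1
  return 1
After constant-fold (5 stmts):
  t = 1
  z = 1
  v = 2
  x = 1
  return 1
After dead-code-elim (1 stmts):
  return 1
Evaluate:
  t = 1  =>  t = 1
  z = t - 0  =>  z = 1
  v = 2  =>  v = 2
  x = z  =>  x = 1
  return x = 1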